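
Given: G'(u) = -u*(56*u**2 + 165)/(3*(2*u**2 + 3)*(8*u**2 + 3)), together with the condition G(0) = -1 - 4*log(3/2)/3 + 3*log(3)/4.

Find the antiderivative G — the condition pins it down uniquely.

G(u) = 3*log(2*u**2 + 3)/4 - 4*log(4*u**2 + 3/2)/3 - 1

Differentiate the proposed G(u) back; it has to land on the given G'(u).
A general antiderivative is 3*log(2*u**2 + 3)/4 - 4*log(4*u**2 + 3/2)/3 + C.
The condition gives C = -1 - 4*log(3/2)/3 + 3*log(3)/4 - (-4*log(3/2)/3 + 3*log(3)/4) = -1.
So G(u) = 3*log(2*u**2 + 3)/4 - 4*log(4*u**2 + 3/2)/3 - 1.
Check: d/du[3*log(2*u**2 + 3)/4 - 4*log(4*u**2 + 3/2)/3 - 1] = (-56*u**3 - 165*u)/(48*u**4 + 90*u**2 + 27), which equals G'(u).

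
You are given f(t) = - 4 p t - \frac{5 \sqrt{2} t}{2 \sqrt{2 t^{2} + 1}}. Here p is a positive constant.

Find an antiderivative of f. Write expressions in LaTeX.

Integrate term by term and add the pieces.
Check: d/dt[\frac{- 8 p t^{2} - 5 \sqrt{2} \sqrt{2 t^{2} + 1}}{4}] = \frac{- 8 p t \sqrt{2 t^{2} + 1} - 5 \sqrt{2} t}{2 \sqrt{2 t^{2} + 1}}, which equals f(t).

An antiderivative is F(t) = \frac{- 8 p t^{2} - 5 \sqrt{2} \sqrt{2 t^{2} + 1}}{4}.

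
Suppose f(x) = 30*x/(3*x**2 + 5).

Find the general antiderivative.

F(x) = 5*log(3*x**2 + 5) + C

The substitution u = 3*x**2/2 + 5/2 works: f is exactly (dF/du)*(du/dx) for that inner function.
Check: d/dx[5*log(3*x**2 + 5)] = 30*x/(3*x**2 + 5) = f(x).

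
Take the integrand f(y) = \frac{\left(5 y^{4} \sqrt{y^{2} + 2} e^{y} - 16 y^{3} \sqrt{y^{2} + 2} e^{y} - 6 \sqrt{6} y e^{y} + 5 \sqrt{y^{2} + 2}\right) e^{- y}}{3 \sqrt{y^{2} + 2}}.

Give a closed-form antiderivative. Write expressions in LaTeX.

An antiderivative is F(y) = \frac{\left(y^{5} e^{y} - 4 y^{4} e^{y} - 6 \sqrt{6} \sqrt{y^{2} + 2} e^{y} - 3 e^{y} - 5\right) e^{- y}}{3}.

Any candidate F(y) must reproduce f(y) exactly when differentiated.
Check: d/dy[\frac{\left(y^{5} e^{y} - 4 y^{4} e^{y} - 6 \sqrt{6} \sqrt{y^{2} + 2} e^{y} - 3 e^{y} - 5\right) e^{- y}}{3}] = \frac{\left(5 y^{4} \sqrt{y^{2} + 2} e^{y} - 16 y^{3} \sqrt{y^{2} + 2} e^{y} - 6 \sqrt{6} y e^{y} + 5 \sqrt{y^{2} + 2}\right) e^{- y}}{3 \sqrt{y^{2} + 2}} = f(y).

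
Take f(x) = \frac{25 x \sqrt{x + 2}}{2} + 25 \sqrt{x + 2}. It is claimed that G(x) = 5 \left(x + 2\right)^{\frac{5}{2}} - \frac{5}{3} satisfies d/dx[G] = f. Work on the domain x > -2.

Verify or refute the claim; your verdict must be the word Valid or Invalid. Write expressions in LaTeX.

d/dx[G] = \frac{25 x \sqrt{x + 2}}{2} + 25 \sqrt{x + 2}
This equals f(x) exactly, so the claim holds.

Valid: G'(x) = f(x).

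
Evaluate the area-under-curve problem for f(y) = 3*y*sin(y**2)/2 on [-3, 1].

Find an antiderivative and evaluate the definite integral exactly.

Recover f(y) by differentiating a candidate F(y); any mismatch rules it out.
F(y) = -3*cos(y**2)/4 is an antiderivative of f.
Check: d/dy[-3*cos(y**2)/4] = 3*y*sin(y**2)/2 = f(y).
F(1) = -3*cos(1)/4; F(-3) = -3*cos(9)/4.
Integral = F(1) - F(-3) = 3*cos(9)/4 - 3*cos(1)/4.

Antiderivative: F(y) = -3*cos(y**2)/4; value = 3*cos(9)/4 - 3*cos(1)/4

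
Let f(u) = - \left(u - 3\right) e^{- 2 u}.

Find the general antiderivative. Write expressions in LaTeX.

F(u) = \frac{\left(2 u - 5\right) e^{- 2 u}}{4} + C

f has the shape v'r + vr' for v = \frac{u}{2} - \frac{5}{4} and r = e^{- 2 u} — it is the derivative of the product v*r.
Check: d/du[\frac{\left(2 u - 5\right) e^{- 2 u}}{4}] = \left(3 - u\right) e^{- 2 u}, which equals f(u).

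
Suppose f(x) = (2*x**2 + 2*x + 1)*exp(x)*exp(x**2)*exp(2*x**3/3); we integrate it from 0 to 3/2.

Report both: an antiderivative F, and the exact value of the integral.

Antiderivative: F(x) = exp(x)*exp(x**2)*exp(2*x**3/3); value = -1 + exp(6)

The substitution u = 2*x**3/3 + x**2 + x works: f is exactly (dF/du)*(du/dx) for that inner function.
F(x) = exp(x)*exp(x**2)*exp(2*x**3/3) is an antiderivative of f.
Check: d/dx[exp(x)*exp(x**2)*exp(2*x**3/3)] = 2*x**2*exp(x)*exp(x**2)*exp(2*x**3/3) + 2*x*exp(x)*exp(x**2)*exp(2*x**3/3) + exp(x)*exp(x**2)*exp(2*x**3/3), which equals f(x).
F(3/2) = exp(6); F(0) = 1.
Integral = F(3/2) - F(0) = -1 + exp(6).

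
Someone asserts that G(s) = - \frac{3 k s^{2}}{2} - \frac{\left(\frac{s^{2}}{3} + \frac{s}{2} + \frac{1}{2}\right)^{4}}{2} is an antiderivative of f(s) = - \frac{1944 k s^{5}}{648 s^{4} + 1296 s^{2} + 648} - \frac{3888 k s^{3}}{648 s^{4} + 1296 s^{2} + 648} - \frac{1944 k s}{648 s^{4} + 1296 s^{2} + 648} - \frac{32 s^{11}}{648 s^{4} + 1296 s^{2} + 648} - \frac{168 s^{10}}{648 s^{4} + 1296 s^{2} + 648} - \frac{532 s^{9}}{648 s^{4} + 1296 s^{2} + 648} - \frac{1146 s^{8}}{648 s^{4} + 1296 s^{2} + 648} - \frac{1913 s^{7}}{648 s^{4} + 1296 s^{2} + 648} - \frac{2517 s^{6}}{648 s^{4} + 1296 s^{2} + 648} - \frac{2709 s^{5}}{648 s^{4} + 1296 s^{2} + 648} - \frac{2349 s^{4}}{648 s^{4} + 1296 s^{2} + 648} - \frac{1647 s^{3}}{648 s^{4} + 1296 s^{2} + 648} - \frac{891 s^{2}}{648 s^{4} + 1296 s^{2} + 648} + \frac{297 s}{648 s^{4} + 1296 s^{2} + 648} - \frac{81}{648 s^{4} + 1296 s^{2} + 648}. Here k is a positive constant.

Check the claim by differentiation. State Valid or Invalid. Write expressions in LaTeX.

d/ds[G] = - 3 k s - \frac{4 s^{7}}{81} - \frac{7 s^{6}}{27} - \frac{13 s^{5}}{18} - \frac{5 s^{4}}{4} - \frac{35 s^{3}}{24} - \frac{9 s^{2}}{8} - \frac{13 s}{24} - \frac{1}{8}
d/ds[G] - f(s) = - \frac{s}{s^{4} + 2 s^{2} + 1} != 0.

Invalid: d/ds[G] - f = - \frac{s}{s^{4} + 2 s^{2} + 1}, which is not 0.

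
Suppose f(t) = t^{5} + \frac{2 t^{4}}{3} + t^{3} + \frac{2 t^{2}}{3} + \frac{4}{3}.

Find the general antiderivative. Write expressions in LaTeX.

The integrand splits into summands that can be handled one at a time.
Check: d/dt[\frac{t^{6}}{6} + \frac{2 t^{5}}{15} + \frac{t^{4}}{4} + \frac{2 t^{3}}{9} + \frac{4 t}{3}] = t^{5} + \frac{2 t^{4}}{3} + t^{3} + \frac{2 t^{2}}{3} + \frac{4}{3} = f(t).

F(t) = \frac{t^{6}}{6} + \frac{2 t^{5}}{15} + \frac{t^{4}}{4} + \frac{2 t^{3}}{9} + \frac{4 t}{3} + C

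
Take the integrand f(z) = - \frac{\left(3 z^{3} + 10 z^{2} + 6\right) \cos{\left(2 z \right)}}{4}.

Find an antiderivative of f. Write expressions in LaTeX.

An antiderivative is F(z) = - \frac{12 z^{3} \sin{\left(2 z \right)} + 40 z^{2} \sin{\left(2 z \right)} + 18 z^{2} \cos{\left(2 z \right)} - 18 z \sin{\left(2 z \right)} + 40 z \cos{\left(2 z \right)} + 4 \sin{\left(2 z \right)} - 9 \cos{\left(2 z \right)}}{32}.

An antiderivative F(z) passes only if d/dz[F] lands on f(z) exactly.
Check: d/dz[- \frac{12 z^{3} \sin{\left(2 z \right)} + 40 z^{2} \sin{\left(2 z \right)} + 18 z^{2} \cos{\left(2 z \right)} - 18 z \sin{\left(2 z \right)} + 40 z \cos{\left(2 z \right)} + 4 \sin{\left(2 z \right)} - 9 \cos{\left(2 z \right)}}{32}] = - \frac{3 z^{3} \cos{\left(2 z \right)}}{4} - \frac{5 z^{2} \cos{\left(2 z \right)}}{2} - \frac{3 \cos{\left(2 z \right)}}{2}, which equals f(z).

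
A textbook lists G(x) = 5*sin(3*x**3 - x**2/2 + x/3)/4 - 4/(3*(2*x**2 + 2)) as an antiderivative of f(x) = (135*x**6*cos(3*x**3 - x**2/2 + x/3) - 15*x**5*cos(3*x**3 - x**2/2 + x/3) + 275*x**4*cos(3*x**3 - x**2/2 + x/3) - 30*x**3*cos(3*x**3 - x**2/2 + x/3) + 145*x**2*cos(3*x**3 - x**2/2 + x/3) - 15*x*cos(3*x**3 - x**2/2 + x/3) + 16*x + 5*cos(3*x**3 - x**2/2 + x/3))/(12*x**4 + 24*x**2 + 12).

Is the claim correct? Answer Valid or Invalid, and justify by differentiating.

Valid: G'(x) = f(x).

d/dx[G] = (135*x**6*cos(3*x**3 - x**2/2 + x/3) - 15*x**5*cos(3*x**3 - x**2/2 + x/3) + 275*x**4*cos(3*x**3 - x**2/2 + x/3) - 30*x**3*cos(3*x**3 - x**2/2 + x/3) + 145*x**2*cos(3*x**3 - x**2/2 + x/3) - 15*x*cos(3*x**3 - x**2/2 + x/3) + 16*x + 5*cos(3*x**3 - x**2/2 + x/3))/(12*x**4 + 24*x**2 + 12)
This equals f(x) exactly, so the claim holds.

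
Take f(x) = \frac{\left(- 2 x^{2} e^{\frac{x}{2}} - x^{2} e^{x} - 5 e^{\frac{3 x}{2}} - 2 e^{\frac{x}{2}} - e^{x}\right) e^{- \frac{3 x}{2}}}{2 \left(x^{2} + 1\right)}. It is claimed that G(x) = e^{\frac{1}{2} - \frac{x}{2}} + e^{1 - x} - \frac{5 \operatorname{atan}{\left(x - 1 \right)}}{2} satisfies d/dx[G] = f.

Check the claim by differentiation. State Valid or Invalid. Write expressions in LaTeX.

d/dx[G] = \frac{- \frac{2 x^{2} e^{\frac{x}{2}}}{e^{\frac{1}{2}}} - \frac{x^{2} e^{x}}{e} + \frac{4 x e^{\frac{x}{2}}}{e^{\frac{1}{2}}} + \frac{2 x e^{x}}{e} - \frac{5 e^{\frac{3 x}{2}}}{e^{\frac{3}{2}}} - \frac{4 e^{\frac{x}{2}}}{e^{\frac{1}{2}}} - \frac{2 e^{x}}{e}}{\frac{2 x^{2} e^{\frac{3 x}{2}}}{e^{\frac{3}{2}}} - \frac{4 x e^{\frac{3 x}{2}}}{e^{\frac{3}{2}}} + \frac{4 e^{\frac{3 x}{2}}}{e^{\frac{3}{2}}}}
d/dx[G] - f(x) = \frac{- \frac{x^{4} e^{\frac{5 x}{2}}}{e} + \frac{x^{4} e^{\frac{5 x}{2}}}{e^{\frac{3}{2}}} - \frac{2 x^{4} e^{2 x}}{e^{\frac{1}{2}}} + \frac{2 x^{4} e^{2 x}}{e^{\frac{3}{2}}} - \frac{2 x^{3} e^{\frac{5 x}{2}}}{e^{\frac{3}{2}}} + \frac{2 x^{3} e^{\frac{5 x}{2}}}{e} - \frac{4 x^{3} e^{2 x}}{e^{\frac{3}{2}}} + \frac{4 x^{3} e^{2 x}}{e^{\frac{1}{2}}} - \frac{3 x^{2} e^{\frac{5 x}{2}}}{e} + \frac{3 x^{2} e^{\frac{5 x}{2}}}{e^{\frac{3}{2}}} - \frac{6 x^{2} e^{2 x}}{e^{\frac{1}{2}}} + \frac{6 x^{2} e^{2 x}}{e^{\frac{3}{2}}} - \frac{2 x e^{\frac{5 x}{2}}}{e^{\frac{3}{2}}} + \frac{2 x e^{\frac{5 x}{2}}}{e} - \frac{10 x e^{3 x}}{e^{\frac{3}{2}}} - \frac{4 x e^{2 x}}{e^{\frac{3}{2}}} + \frac{4 x e^{2 x}}{e^{\frac{1}{2}}} - \frac{2 e^{\frac{5 x}{2}}}{e} + \frac{2 e^{\frac{5 x}{2}}}{e^{\frac{3}{2}}} + \frac{5 e^{3 x}}{e^{\frac{3}{2}}} - \frac{4 e^{2 x}}{e^{\frac{1}{2}}} + \frac{4 e^{2 x}}{e^{\frac{3}{2}}}}{\frac{2 x^{4} e^{3 x}}{e^{\frac{3}{2}}} - \frac{4 x^{3} e^{3 x}}{e^{\frac{3}{2}}} + \frac{6 x^{2} e^{3 x}}{e^{\frac{3}{2}}} - \frac{4 x e^{3 x}}{e^{\frac{3}{2}}} + \frac{4 e^{3 x}}{e^{\frac{3}{2}}}} != 0.

Invalid: d/dx[G] - f = \frac{- \frac{x^{4} e^{\frac{5 x}{2}}}{e} + \frac{x^{4} e^{\frac{5 x}{2}}}{e^{\frac{3}{2}}} - \frac{2 x^{4} e^{2 x}}{e^{\frac{1}{2}}} + \frac{2 x^{4} e^{2 x}}{e^{\frac{3}{2}}} - \frac{2 x^{3} e^{\frac{5 x}{2}}}{e^{\frac{3}{2}}} + \frac{2 x^{3} e^{\frac{5 x}{2}}}{e} - \frac{4 x^{3} e^{2 x}}{e^{\frac{3}{2}}} + \frac{4 x^{3} e^{2 x}}{e^{\frac{1}{2}}} - \frac{3 x^{2} e^{\frac{5 x}{2}}}{e} + \frac{3 x^{2} e^{\frac{5 x}{2}}}{e^{\frac{3}{2}}} - \frac{6 x^{2} e^{2 x}}{e^{\frac{1}{2}}} + \frac{6 x^{2} e^{2 x}}{e^{\frac{3}{2}}} - \frac{2 x e^{\frac{5 x}{2}}}{e^{\frac{3}{2}}} + \frac{2 x e^{\frac{5 x}{2}}}{e} - \frac{10 x e^{3 x}}{e^{\frac{3}{2}}} - \frac{4 x e^{2 x}}{e^{\frac{3}{2}}} + \frac{4 x e^{2 x}}{e^{\frac{1}{2}}} - \frac{2 e^{\frac{5 x}{2}}}{e} + \frac{2 e^{\frac{5 x}{2}}}{e^{\frac{3}{2}}} + \frac{5 e^{3 x}}{e^{\frac{3}{2}}} - \frac{4 e^{2 x}}{e^{\frac{1}{2}}} + \frac{4 e^{2 x}}{e^{\frac{3}{2}}}}{\frac{2 x^{4} e^{3 x}}{e^{\frac{3}{2}}} - \frac{4 x^{3} e^{3 x}}{e^{\frac{3}{2}}} + \frac{6 x^{2} e^{3 x}}{e^{\frac{3}{2}}} - \frac{4 x e^{3 x}}{e^{\frac{3}{2}}} + \frac{4 e^{3 x}}{e^{\frac{3}{2}}}}, which is not 0.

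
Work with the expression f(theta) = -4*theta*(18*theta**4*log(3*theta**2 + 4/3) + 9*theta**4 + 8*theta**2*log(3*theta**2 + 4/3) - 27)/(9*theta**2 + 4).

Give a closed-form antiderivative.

f has the shape u'v + uv' for u = 6 - 2*theta**4 and v = log(3*theta**2 + 4/3) — it is the derivative of the product u*v.
Check: d/dtheta[-2*(theta**4 - 3)*log(3*theta**2 + 4/3)] = (-72*theta**5*log(3*theta**2 + 4/3) - 36*theta**5 - 32*theta**3*log(3*theta**2 + 4/3) + 108*theta)/(9*theta**2 + 4), which equals f(theta).

An antiderivative is F(theta) = -2*(theta**4 - 3)*log(3*theta**2 + 4/3).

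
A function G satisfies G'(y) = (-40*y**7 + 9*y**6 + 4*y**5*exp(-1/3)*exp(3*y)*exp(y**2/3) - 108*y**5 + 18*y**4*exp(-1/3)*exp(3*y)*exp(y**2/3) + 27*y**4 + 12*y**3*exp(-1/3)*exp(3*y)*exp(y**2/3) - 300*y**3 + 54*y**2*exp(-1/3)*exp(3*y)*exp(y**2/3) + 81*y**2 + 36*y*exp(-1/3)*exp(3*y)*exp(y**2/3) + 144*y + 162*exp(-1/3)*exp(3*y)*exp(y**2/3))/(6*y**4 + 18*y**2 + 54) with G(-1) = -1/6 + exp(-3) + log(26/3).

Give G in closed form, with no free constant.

G(y) = (-10*y**4 + 3*y**3 + 6*y**2 + 6*exp(y**2/3 + 3*y - 1/3) + 6*log(2*y**4/3 + 2*y**2 + 6) + 6)/6

Any candidate G(y) must reproduce the stated G'(y) exactly.
A general antiderivative is -5*y**4/3 + y**3/2 + y**2 + exp(y**2/3 + 3*y - 1/3) + log(2*y**4/3 + 2*y**2 + 6) + C.
The condition gives C = -1/6 + exp(-3) + log(26/3) - (-7/6 + exp(-3) + log(26/3)) = 1.
So G(y) = (-10*y**4 + 3*y**3 + 6*y**2 + 6*exp(y**2/3 + 3*y - 1/3) + 6*log(2*y**4/3 + 2*y**2 + 6) + 6)/6.
Check: d/dy[(-10*y**4 + 3*y**3 + 6*y**2 + 6*exp(y**2/3 + 3*y - 1/3) + 6*log(2*y**4/3 + 2*y**2 + 6) + 6)/6] = (-40*y**7 + 9*y**6 + 4*y**5*exp(-1/3)*exp(3*y)*exp(y**2/3) - 108*y**5 + 18*y**4*exp(-1/3)*exp(3*y)*exp(y**2/3) + 27*y**4 + 12*y**3*exp(-1/3)*exp(3*y)*exp(y**2/3) - 300*y**3 + 54*y**2*exp(-1/3)*exp(3*y)*exp(y**2/3) + 81*y**2 + 36*y*exp(-1/3)*exp(3*y)*exp(y**2/3) + 144*y + 162*exp(-1/3)*exp(3*y)*exp(y**2/3))/(6*y**4 + 18*y**2 + 54) = G'(y).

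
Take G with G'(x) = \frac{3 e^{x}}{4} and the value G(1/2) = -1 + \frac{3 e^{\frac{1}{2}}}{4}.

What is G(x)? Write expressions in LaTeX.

G(x) = \frac{3 e^{x}}{4} - 1

Since d/dx undoes antidifferentiation here, G(x) must give back the stated G'(x).
A general antiderivative is \frac{3 e^{x}}{4} + C.
The condition gives C = -1 + \frac{3 e^{\frac{1}{2}}}{4} - (\frac{3 e^{\frac{1}{2}}}{4}) = -1.
So G(x) = \frac{3 e^{x}}{4} - 1.
Check: d/dx[\frac{3 e^{x}}{4} - 1] = \frac{3 e^{x}}{4} = G'(x).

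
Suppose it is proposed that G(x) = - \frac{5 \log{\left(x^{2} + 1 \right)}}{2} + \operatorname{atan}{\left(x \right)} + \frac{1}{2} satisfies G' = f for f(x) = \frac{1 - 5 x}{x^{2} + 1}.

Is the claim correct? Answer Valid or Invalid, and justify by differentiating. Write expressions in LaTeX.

Valid - differentiating G returns exactly f.

d/dx[G] = \frac{1 - 5 x}{x^{2} + 1}
This equals f(x) exactly, so the claim holds.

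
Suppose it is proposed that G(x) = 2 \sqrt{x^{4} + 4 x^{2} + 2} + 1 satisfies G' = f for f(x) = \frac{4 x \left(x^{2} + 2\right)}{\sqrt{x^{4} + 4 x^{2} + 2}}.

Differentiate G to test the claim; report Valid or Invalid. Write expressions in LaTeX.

Valid - the claim checks out under differentiation.

d/dx[G] = \frac{4 x^{3} + 8 x}{\sqrt{x^{4} + 4 x^{2} + 2}}
This equals f(x) exactly, so the claim holds.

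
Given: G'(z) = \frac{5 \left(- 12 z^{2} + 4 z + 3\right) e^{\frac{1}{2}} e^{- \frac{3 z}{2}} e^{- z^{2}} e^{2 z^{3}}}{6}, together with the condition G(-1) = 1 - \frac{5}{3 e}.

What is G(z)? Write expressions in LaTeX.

G(z) = 1 - \frac{5 e^{2 z^{3} - z^{2} - \frac{3 z}{2} + \frac{1}{2}}}{3}

G'(z) matches the chain-rule pattern g'(h)*h' with inner function h(z) = 2 z^{3} - z^{2} - \frac{3 z}{2} + \frac{1}{2}; substituting u = h(z) collapses the integral.
A general antiderivative is - \frac{5 e^{2 z^{3} - z^{2} - \frac{3 z}{2} + \frac{1}{2}}}{3} + C.
The condition gives C = 1 - \frac{5}{3 e} - (- \frac{5}{3 e}) = 1.
So G(z) = 1 - \frac{5 e^{2 z^{3} - z^{2} - \frac{3 z}{2} + \frac{1}{2}}}{3}.
Check: d/dz[1 - \frac{5 e^{2 z^{3} - z^{2} - \frac{3 z}{2} + \frac{1}{2}}}{3}] = - 10 z^{2} e^{\frac{1}{2}} e^{- \frac{3 z}{2}} e^{- z^{2}} e^{2 z^{3}} + \frac{10 z e^{\frac{1}{2}} e^{- \frac{3 z}{2}} e^{- z^{2}} e^{2 z^{3}}}{3} + \frac{5 e^{\frac{1}{2}} e^{- \frac{3 z}{2}} e^{- z^{2}} e^{2 z^{3}}}{2}, which equals G'(z).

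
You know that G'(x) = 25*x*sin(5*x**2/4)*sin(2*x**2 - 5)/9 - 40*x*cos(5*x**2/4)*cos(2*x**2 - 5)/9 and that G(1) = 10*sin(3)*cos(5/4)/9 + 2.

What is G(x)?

Recognize the product-rule pattern: G'(x) = u'v + uv' with u = -10*cos(5*x**2/4)/9, v = sin(2*x**2 - 5), so integration by parts undoes it.
A general antiderivative is -10*sin(2*x**2 - 5)*cos(5*x**2/4)/9 + C.
The condition gives C = 10*sin(3)*cos(5/4)/9 + 2 - (10*sin(3)*cos(5/4)/9) = 2.
So G(x) = -10*sin(2*x**2 - 5)*cos(5*x**2/4)/9 + 2.
Check: d/dx[-10*sin(2*x**2 - 5)*cos(5*x**2/4)/9 + 2] = 25*x*sin(5*x**2/4)*sin(2*x**2 - 5)/9 - 40*x*cos(5*x**2/4)*cos(2*x**2 - 5)/9 = G'(x).

G(x) = -10*sin(2*x**2 - 5)*cos(5*x**2/4)/9 + 2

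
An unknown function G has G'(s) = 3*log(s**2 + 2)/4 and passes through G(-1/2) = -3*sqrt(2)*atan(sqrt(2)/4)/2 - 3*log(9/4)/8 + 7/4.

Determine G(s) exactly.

The proposed G(s) is checked by its d/ds: the result must match the given G'(s).
A general antiderivative is 3*s*log(s**2 + 2)/4 - 3*s/2 + 3*sqrt(2)*atan(sqrt(2)*s/2)/2 + C.
The condition gives C = -3*sqrt(2)*atan(sqrt(2)/4)/2 - 3*log(9/4)/8 + 7/4 - (-3*sqrt(2)*atan(sqrt(2)/4)/2 - 3*log(9/4)/8 + 3/4) = 1.
So G(s) = 3*s*log(s**2 + 2)/4 - 3*s/2 + 3*sqrt(2)*atan(sqrt(2)*s/2)/2 + 1.
Check: d/ds[3*s*log(s**2 + 2)/4 - 3*s/2 + 3*sqrt(2)*atan(sqrt(2)*s/2)/2 + 1] = 3*log(s**2 + 2)/4 = G'(s).

G(s) = 3*s*log(s**2 + 2)/4 - 3*s/2 + 3*sqrt(2)*atan(sqrt(2)*s/2)/2 + 1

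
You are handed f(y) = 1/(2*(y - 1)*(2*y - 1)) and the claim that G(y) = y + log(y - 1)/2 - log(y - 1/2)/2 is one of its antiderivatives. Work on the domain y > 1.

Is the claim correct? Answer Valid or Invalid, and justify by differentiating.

Invalid: d/dy[G] - f = 1, which is not 0.

d/dy[G] = (4*y**2 - 6*y + 3)/(4*y**2 - 6*y + 2)
d/dy[G] - f(y) = 1 != 0.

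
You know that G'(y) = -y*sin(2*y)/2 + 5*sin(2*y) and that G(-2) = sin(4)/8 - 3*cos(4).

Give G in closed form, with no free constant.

G(y) = y*cos(2*y)/4 - sin(2*y)/8 - 5*cos(2*y)/2

The integrand splits into summands that can be handled one at a time.
A general antiderivative is y*cos(2*y)/4 - sin(2*y)/8 - 5*cos(2*y)/2 + C.
The condition gives C = sin(4)/8 - 3*cos(4) - (sin(4)/8 - 3*cos(4)) = 0.
So G(y) = y*cos(2*y)/4 - sin(2*y)/8 - 5*cos(2*y)/2.
Check: d/dy[y*cos(2*y)/4 - sin(2*y)/8 - 5*cos(2*y)/2] = -y*sin(2*y)/2 + 5*sin(2*y) = G'(y).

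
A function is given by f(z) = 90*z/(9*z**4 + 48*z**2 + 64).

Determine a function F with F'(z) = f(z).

An antiderivative is F(z) = -5/(2*(z**2/2 + 4/3)).

f matches the chain-rule pattern g'(h)*h' with inner function h(z) = z**2/2 + 4/3; substituting u = h(z) collapses the integral.
Check: d/dz[-5/(2*(z**2/2 + 4/3))] = 90*z/(9*z**4 + 48*z**2 + 64) = f(z).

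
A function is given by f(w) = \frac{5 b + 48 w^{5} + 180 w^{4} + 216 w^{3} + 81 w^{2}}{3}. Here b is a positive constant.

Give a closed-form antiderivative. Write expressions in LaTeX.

An antiderivative is F(w) = \frac{w \left(5 b + 8 w^{5} + 36 w^{4} + 54 w^{3} + 27 w^{2}\right)}{3}.

A first test for any F(w): its w-derivative must equal f(w) identically.
Check: d/dw[\frac{w \left(5 b + 8 w^{5} + 36 w^{4} + 54 w^{3} + 27 w^{2}\right)}{3}] = \frac{5 b}{3} + 16 w^{5} + 60 w^{4} + 72 w^{3} + 27 w^{2}, which equals f(w).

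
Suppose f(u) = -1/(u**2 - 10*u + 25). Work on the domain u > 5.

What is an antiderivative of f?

An antiderivative F(u) passes only if d/du[F] lands on f(u) exactly.
Check: d/du[1/(u - 5)] = -1/(u**2 - 10*u + 25) = f(u).

An antiderivative is F(u) = 1/(u - 5).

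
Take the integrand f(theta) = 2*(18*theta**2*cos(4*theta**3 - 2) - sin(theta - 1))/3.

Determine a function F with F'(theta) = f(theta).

Any candidate F(theta) must reproduce f(theta) exactly when differentiated.
Check: d/dtheta[(3*sin(4*theta**3 - 2) + 2*cos(theta - 1))/3] = 12*theta**2*cos(4*theta**3 - 2) - 2*sin(theta - 1)/3, which equals f(theta).

An antiderivative is F(theta) = (3*sin(4*theta**3 - 2) + 2*cos(theta - 1))/3.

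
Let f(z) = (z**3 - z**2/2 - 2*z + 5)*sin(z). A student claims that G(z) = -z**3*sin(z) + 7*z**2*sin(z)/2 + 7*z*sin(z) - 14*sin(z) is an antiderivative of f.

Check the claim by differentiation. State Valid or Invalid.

Invalid: d/dz[G] - f = -z**3*sin(z) - z**3*cos(z) - 5*z**2*sin(z)/2 + 7*z**2*cos(z)/2 + 9*z*sin(z) + 7*z*cos(z) + 2*sin(z) - 14*cos(z), which is not 0.

d/dz[G] = -z**3*cos(z) - 3*z**2*sin(z) + 7*z**2*cos(z)/2 + 7*z*sin(z) + 7*z*cos(z) + 7*sin(z) - 14*cos(z)
d/dz[G] - f(z) = -z**3*sin(z) - z**3*cos(z) - 5*z**2*sin(z)/2 + 7*z**2*cos(z)/2 + 9*z*sin(z) + 7*z*cos(z) + 2*sin(z) - 14*cos(z) != 0.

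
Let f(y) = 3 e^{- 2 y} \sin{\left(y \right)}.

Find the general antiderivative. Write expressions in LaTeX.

F(y) = - \frac{3 \left(2 \sin{\left(y \right)} + \cos{\left(y \right)}\right) e^{- 2 y}}{5} + C

Check any antiderivative F(y) by computing F'(y) and comparing it with f(y).
Check: d/dy[- \frac{3 \left(2 \sin{\left(y \right)} + \cos{\left(y \right)}\right) e^{- 2 y}}{5}] = 3 e^{- 2 y} \sin{\left(y \right)} = f(y).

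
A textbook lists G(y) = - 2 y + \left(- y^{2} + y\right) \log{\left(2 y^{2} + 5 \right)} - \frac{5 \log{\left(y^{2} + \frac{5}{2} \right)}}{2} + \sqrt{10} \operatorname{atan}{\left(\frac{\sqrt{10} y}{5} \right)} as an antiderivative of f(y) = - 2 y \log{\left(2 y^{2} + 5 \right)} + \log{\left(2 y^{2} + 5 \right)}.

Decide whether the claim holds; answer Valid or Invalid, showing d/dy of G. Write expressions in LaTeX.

d/dy[G] = - 2 y \log{\left(2 y^{2} + 5 \right)} - 2 y + \log{\left(2 y^{2} + 5 \right)}
d/dy[G] - f(y) = - 2 y != 0.

Invalid: d/dy[G] - f = - 2 y, which is not 0.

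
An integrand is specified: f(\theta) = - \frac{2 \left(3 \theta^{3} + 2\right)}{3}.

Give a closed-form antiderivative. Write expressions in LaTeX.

An antiderivative is F(\theta) = - \frac{\theta^{4}}{2} - \frac{4 \theta}{3}.

An antiderivative F(\theta) passes only if d/d\theta[F] lands on f(\theta) exactly.
Check: d/d\theta[- \frac{\theta^{4}}{2} - \frac{4 \theta}{3}] = - 2 \theta^{3} - \frac{4}{3}, which equals f(\theta).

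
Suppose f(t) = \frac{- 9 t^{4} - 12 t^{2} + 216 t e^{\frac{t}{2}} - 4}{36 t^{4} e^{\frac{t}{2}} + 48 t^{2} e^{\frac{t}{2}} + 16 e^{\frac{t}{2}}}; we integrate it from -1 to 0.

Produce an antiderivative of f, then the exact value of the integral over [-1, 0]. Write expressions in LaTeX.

A first test for any F(t): its t-derivative must equal f(t) identically.
F(t) = \frac{e^{- \frac{t}{2}}}{2} - \frac{3}{t^{2} + \frac{2}{3}} is an antiderivative of f.
Check: d/dt[\frac{e^{- \frac{t}{2}}}{2} - \frac{3}{t^{2} + \frac{2}{3}}] = \frac{- 9 t^{4} - 12 t^{2} + 216 t e^{\frac{t}{2}} - 4}{36 t^{4} e^{\frac{t}{2}} + 48 t^{2} e^{\frac{t}{2}} + 16 e^{\frac{t}{2}}} = f(t).
F(0) = -4; F(-1) = - \frac{9}{5} + \frac{e^{\frac{1}{2}}}{2}.
Integral = F(0) - F(-1) = - \frac{11}{5} - \frac{e^{\frac{1}{2}}}{2}.

Antiderivative: F(t) = \frac{e^{- \frac{t}{2}}}{2} - \frac{3}{t^{2} + \frac{2}{3}}; value = - \frac{11}{5} - \frac{e^{\frac{1}{2}}}{2}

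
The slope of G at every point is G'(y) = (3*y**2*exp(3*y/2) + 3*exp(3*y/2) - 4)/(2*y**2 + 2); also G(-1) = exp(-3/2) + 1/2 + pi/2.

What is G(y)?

G(y) = exp(3*y/2) - 2*atan(y) + 1/2

The proposed G(y) is checked by its d/dy: the result must match the given G'(y).
A general antiderivative is exp(3*y/2) - 2*atan(y) + C.
The condition gives C = exp(-3/2) + 1/2 + pi/2 - (exp(-3/2) + pi/2) = 1/2.
So G(y) = exp(3*y/2) - 2*atan(y) + 1/2.
Check: d/dy[exp(3*y/2) - 2*atan(y) + 1/2] = (3*y**2*exp(3*y/2) + 3*exp(3*y/2) - 4)/(2*y**2 + 2) = G'(y).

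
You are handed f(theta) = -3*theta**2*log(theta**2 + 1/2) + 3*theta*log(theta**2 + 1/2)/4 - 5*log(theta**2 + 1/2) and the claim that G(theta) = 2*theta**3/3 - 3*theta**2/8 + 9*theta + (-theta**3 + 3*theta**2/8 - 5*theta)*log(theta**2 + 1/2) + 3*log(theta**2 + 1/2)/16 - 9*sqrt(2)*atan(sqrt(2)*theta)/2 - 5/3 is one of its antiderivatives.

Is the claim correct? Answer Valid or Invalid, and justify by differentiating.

Valid - differentiating G returns exactly f.

d/dtheta[G] = -3*theta**2*log(theta**2 + 1/2) + 3*theta*log(theta**2 + 1/2)/4 - 5*log(theta**2 + 1/2)
This equals f(theta) exactly, so the claim holds.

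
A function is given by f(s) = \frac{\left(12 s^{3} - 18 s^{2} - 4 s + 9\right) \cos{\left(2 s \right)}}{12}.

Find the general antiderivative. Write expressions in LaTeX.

An antiderivative F(s) passes only if d/ds[F] lands on f(s) exactly.
Check: d/ds[\frac{s^{3} \sin{\left(2 s \right)}}{2} - \frac{3 s^{2} \sin{\left(2 s \right)}}{4} + \frac{3 s^{2} \cos{\left(2 s \right)}}{4} - \frac{11 s \sin{\left(2 s \right)}}{12} - \frac{3 s \cos{\left(2 s \right)}}{4} + \frac{3 \sin{\left(2 s \right)}}{4} - \frac{11 \cos{\left(2 s \right)}}{24}] = s^{3} \cos{\left(2 s \right)} - \frac{3 s^{2} \cos{\left(2 s \right)}}{2} - \frac{s \cos{\left(2 s \right)}}{3} + \frac{3 \cos{\left(2 s \right)}}{4}, which equals f(s).

F(s) = \frac{s^{3} \sin{\left(2 s \right)}}{2} - \frac{3 s^{2} \sin{\left(2 s \right)}}{4} + \frac{3 s^{2} \cos{\left(2 s \right)}}{4} - \frac{11 s \sin{\left(2 s \right)}}{12} - \frac{3 s \cos{\left(2 s \right)}}{4} + \frac{3 \sin{\left(2 s \right)}}{4} - \frac{11 \cos{\left(2 s \right)}}{24} + C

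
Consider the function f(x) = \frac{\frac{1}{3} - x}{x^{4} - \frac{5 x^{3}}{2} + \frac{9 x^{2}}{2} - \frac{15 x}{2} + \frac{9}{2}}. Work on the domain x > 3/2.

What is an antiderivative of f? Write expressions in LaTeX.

An antiderivative is F(x) = - \frac{4 \log{\left(x - \frac{3}{2} \right)}}{9} + \frac{\log{\left(x - 1 \right)}}{3} + \frac{\log{\left(x^{2} + 3 \right)}}{18} + \frac{\sqrt{3} \operatorname{atan}{\left(\frac{\sqrt{3} x}{3} \right)}}{9}.

The denominator factors as 3 \left(x - 1\right) \left(2 x - 3\right) \left(x^{2} + 3\right); partial fractions split f into directly integrable pieces: \frac{x + 3}{9 \left(x^{2} + 3\right)} - \frac{8}{9 \left(2 x - 3\right)} + \frac{1}{3 \left(x - 1\right)}.
Check: d/dx[- \frac{4 \log{\left(x - \frac{3}{2} \right)}}{9} + \frac{\log{\left(x - 1 \right)}}{3} + \frac{\log{\left(x^{2} + 3 \right)}}{18} + \frac{\sqrt{3} \operatorname{atan}{\left(\frac{\sqrt{3} x}{3} \right)}}{9}] = \frac{2 - 6 x}{6 x^{4} - 15 x^{3} + 27 x^{2} - 45 x + 27}, which equals f(x).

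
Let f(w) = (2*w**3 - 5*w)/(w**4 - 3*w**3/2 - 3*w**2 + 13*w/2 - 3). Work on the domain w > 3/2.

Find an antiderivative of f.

An antiderivative is F(w) = 2*(-9*(w - 1)*log(w - 3/2) + 28*(w - 1)*log(w - 1) + 2*(w - 1)*log(w + 2) - 21)/(21*(w - 1)).

The denominator factors as (w - 1)**2*(w + 2)*(2*w - 3); partial fractions split f into directly integrable pieces: -12/(7*(2*w - 3)) + 4/(21*(w + 2)) + 8/(3*(w - 1)) + 2/(w - 1)**2.
Check: d/dw[2*(-9*(w - 1)*log(w - 3/2) + 28*(w - 1)*log(w - 1) + 2*(w - 1)*log(w + 2) - 21)/(21*(w - 1))] = (4*w**3 - 10*w)/(2*w**4 - 3*w**3 - 6*w**2 + 13*w - 6), which equals f(w).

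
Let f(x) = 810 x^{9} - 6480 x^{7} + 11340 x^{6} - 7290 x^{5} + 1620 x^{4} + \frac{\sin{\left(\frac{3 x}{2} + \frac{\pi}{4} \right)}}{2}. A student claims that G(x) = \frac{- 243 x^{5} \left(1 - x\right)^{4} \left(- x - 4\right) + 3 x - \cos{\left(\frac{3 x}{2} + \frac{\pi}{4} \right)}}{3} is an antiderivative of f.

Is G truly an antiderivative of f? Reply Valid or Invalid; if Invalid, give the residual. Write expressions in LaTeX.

Invalid: d/dx[G] - f = 1, which is not 0.

d/dx[G] = 810 x^{9} - 6480 x^{7} + 11340 x^{6} - 7290 x^{5} + 1620 x^{4} + \frac{\sin{\left(\frac{3 x}{2} + \frac{\pi}{4} \right)}}{2} + 1
d/dx[G] - f(x) = 1 != 0.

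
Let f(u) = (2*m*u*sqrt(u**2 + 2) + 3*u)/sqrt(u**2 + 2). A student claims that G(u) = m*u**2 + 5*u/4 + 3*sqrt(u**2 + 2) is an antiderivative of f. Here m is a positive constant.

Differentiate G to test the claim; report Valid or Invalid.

d/du[G] = (8*m*u*sqrt(u**2 + 2) + 12*u + 5*sqrt(u**2 + 2))/(4*sqrt(u**2 + 2))
d/du[G] - f(u) = 5/4 != 0.

Invalid: d/du[G] - f = 5/4, which is not 0.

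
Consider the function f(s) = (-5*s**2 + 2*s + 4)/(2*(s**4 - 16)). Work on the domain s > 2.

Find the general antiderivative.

The denominator factors as 2*(s - 2)*(s + 2)*(s**2 + 4); partial fractions split f into directly integrable pieces: -(s + 12)/(8*(s**2 + 4)) + 5/(16*(s + 2)) - 3/(16*(s - 2)).
Check: d/ds[(-3*log(s - 2) + 5*log(s + 2) - log(s**2 + 4) - 12*atan(s/2))/16] = (-5*s**2 + 2*s + 4)/(2*s**4 - 32), which equals f(s).

F(s) = (-3*log(s - 2) + 5*log(s + 2) - log(s**2 + 4) - 12*atan(s/2))/16 + C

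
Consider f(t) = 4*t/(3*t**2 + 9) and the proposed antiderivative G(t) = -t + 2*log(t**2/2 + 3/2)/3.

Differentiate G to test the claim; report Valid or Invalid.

Invalid: d/dt[G] - f = -1, which is not 0.

d/dt[G] = (-3*t**2 + 4*t - 9)/(3*t**2 + 9)
d/dt[G] - f(t) = -1 != 0.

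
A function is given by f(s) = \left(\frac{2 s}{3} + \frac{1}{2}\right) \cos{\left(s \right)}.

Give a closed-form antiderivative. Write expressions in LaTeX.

An antiderivative is F(s) = \frac{2 s \sin{\left(s \right)}}{3} + \frac{\sin{\left(s \right)}}{2} + \frac{2 \cos{\left(s \right)}}{3}.

Since d/ds undoes antidifferentiation here, F'(s) = f(s) is required of F(s).
Check: d/ds[\frac{2 s \sin{\left(s \right)}}{3} + \frac{\sin{\left(s \right)}}{2} + \frac{2 \cos{\left(s \right)}}{3}] = \frac{2 s \cos{\left(s \right)}}{3} + \frac{\cos{\left(s \right)}}{2}, which equals f(s).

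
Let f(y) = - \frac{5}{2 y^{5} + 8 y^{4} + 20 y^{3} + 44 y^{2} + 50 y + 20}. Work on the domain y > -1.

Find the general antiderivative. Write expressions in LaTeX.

Factor the denominator (2 \left(y + 1\right)^{2} \left(y + 2\right) \left(y^{2} + 5\right)) and decompose: f = \frac{5}{36 \left(y^{2} + 5\right)} - \frac{5}{18 \left(y + 2\right)} + \frac{5}{18 \left(y + 1\right)} - \frac{5}{12 \left(y + 1\right)^{2}}; each piece integrates to a log, atan, or power term.
Check: d/dy[\frac{10 \left(y + 1\right) \log{\left(y + 1 \right)} - 10 \left(y + 1\right) \log{\left(y + 2 \right)} + \sqrt{5} \left(y + 1\right) \operatorname{atan}{\left(\frac{\sqrt{5} y}{5} \right)} + 15}{36 \left(y + 1\right)}] = - \frac{5}{2 y^{5} + 8 y^{4} + 20 y^{3} + 44 y^{2} + 50 y + 20} = f(y).

F(y) = \frac{10 \left(y + 1\right) \log{\left(y + 1 \right)} - 10 \left(y + 1\right) \log{\left(y + 2 \right)} + \sqrt{5} \left(y + 1\right) \operatorname{atan}{\left(\frac{\sqrt{5} y}{5} \right)} + 15}{36 \left(y + 1\right)} + C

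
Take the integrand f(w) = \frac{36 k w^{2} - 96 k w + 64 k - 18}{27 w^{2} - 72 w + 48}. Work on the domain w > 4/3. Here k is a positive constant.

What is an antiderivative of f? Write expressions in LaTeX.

Whatever form F(w) takes, F'(w) = f(w) is non-negotiable.
Check: d/dw[\frac{2 \left(2 k w \left(3 w - 4\right) + 3\right)}{3 \left(3 w - 4\right)}] = \frac{36 k w^{2} - 96 k w + 64 k - 18}{27 w^{2} - 72 w + 48} = f(w).

An antiderivative is F(w) = \frac{2 \left(2 k w \left(3 w - 4\right) + 3\right)}{3 \left(3 w - 4\right)}.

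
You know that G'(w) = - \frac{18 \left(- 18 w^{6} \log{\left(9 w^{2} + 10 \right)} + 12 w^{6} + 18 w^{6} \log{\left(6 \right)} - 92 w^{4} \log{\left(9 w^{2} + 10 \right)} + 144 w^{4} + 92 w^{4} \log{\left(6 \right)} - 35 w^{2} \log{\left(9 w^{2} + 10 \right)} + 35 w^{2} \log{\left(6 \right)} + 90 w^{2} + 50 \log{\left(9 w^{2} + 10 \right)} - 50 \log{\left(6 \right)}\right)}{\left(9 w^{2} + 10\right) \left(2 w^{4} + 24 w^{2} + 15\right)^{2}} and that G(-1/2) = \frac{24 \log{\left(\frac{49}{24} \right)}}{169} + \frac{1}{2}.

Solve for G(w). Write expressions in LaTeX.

G(w) = - \frac{w \log{\left(\frac{3 w^{2}}{2} + \frac{5}{3} \right)}}{\frac{w^{4}}{3} + 4 w^{2} + \frac{5}{2}} + \frac{1}{2}

Since d/dw undoes antidifferentiation here, G(w) must give back the stated G'(w).
A general antiderivative is - \frac{w \log{\left(\frac{3 w^{2}}{2} + \frac{5}{3} \right)}}{\frac{w^{4}}{3} + 4 w^{2} + \frac{5}{2}} + C.
The condition gives C = \frac{24 \log{\left(\frac{49}{24} \right)}}{169} + \frac{1}{2} - (\frac{24 \log{\left(\frac{49}{24} \right)}}{169}) = \frac{1}{2}.
So G(w) = - \frac{w \log{\left(\frac{3 w^{2}}{2} + \frac{5}{3} \right)}}{\frac{w^{4}}{3} + 4 w^{2} + \frac{5}{2}} + \frac{1}{2}.
Check: d/dw[- \frac{w \log{\left(\frac{3 w^{2}}{2} + \frac{5}{3} \right)}}{\frac{w^{4}}{3} + 4 w^{2} + \frac{5}{2}} + \frac{1}{2}] = \frac{324 w^{6} \log{\left(9 w^{2} + 10 \right)} - 324 w^{6} \log{\left(6 \right)} - 216 w^{6} + 1656 w^{4} \log{\left(9 w^{2} + 10 \right)} - 1656 w^{4} \log{\left(6 \right)} - 2592 w^{4} + 630 w^{2} \log{\left(9 w^{2} + 10 \right)} - 1620 w^{2} - 630 w^{2} \log{\left(6 \right)} - 900 \log{\left(9 w^{2} + 10 \right)} + 900 \log{\left(6 \right)}}{36 w^{10} + 904 w^{8} + 6684 w^{6} + 12840 w^{4} + 9225 w^{2} + 2250}, which equals G'(w).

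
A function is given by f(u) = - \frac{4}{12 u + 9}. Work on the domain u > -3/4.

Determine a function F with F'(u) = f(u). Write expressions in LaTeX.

Differentiate the proposed F(u) back; it has to land on f(u) exactly.
Check: d/du[- \frac{\log{\left(4 u + 3 \right)}}{3}] = - \frac{4}{12 u + 9} = f(u).

An antiderivative is F(u) = - \frac{\log{\left(4 u + 3 \right)}}{3}.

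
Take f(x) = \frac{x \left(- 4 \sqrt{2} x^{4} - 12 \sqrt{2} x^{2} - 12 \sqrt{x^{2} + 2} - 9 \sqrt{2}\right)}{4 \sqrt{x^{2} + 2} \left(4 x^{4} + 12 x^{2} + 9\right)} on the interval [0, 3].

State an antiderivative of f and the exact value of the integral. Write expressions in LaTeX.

Recover f(x) by differentiating a candidate F(x); any mismatch rules it out.
F(x) = \frac{- 4 x^{2} \sqrt{x^{2} + 2} - 6 \sqrt{x^{2} + 2} + 3 \sqrt{2}}{8 \sqrt{2} x^{2} + 12 \sqrt{2}} is an antiderivative of f.
Check: d/dx[\frac{- 4 x^{2} \sqrt{x^{2} + 2} - 6 \sqrt{x^{2} + 2} + 3 \sqrt{2}}{8 \sqrt{2} x^{2} + 12 \sqrt{2}}] = \frac{- 4 \sqrt{2} x^{5} - 12 \sqrt{2} x^{3} - 12 x \sqrt{x^{2} + 2} - 9 \sqrt{2} x}{16 x^{4} \sqrt{x^{2} + 2} + 48 x^{2} \sqrt{x^{2} + 2} + 36 \sqrt{x^{2} + 2}}, which equals f(x).
F(3) = \frac{1}{28} - \frac{\sqrt{22}}{4}; F(0) = - \frac{1}{4}.
Integral = F(3) - F(0) = \frac{2}{7} - \frac{\sqrt{22}}{4}.

Antiderivative: F(x) = \frac{- 4 x^{2} \sqrt{x^{2} + 2} - 6 \sqrt{x^{2} + 2} + 3 \sqrt{2}}{8 \sqrt{2} x^{2} + 12 \sqrt{2}}; value = \frac{2}{7} - \frac{\sqrt{22}}{4}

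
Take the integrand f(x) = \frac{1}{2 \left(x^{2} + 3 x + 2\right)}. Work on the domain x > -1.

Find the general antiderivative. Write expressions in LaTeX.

F(x) = \frac{\log{\left(x + 1 \right)} - \log{\left(x + 2 \right)}}{2} + C

Factor the denominator (2 \left(x + 1\right) \left(x + 2\right)) and decompose: f = - \frac{1}{2 \left(x + 2\right)} + \frac{1}{2 \left(x + 1\right)}; each piece integrates to a log, atan, or power term.
Check: d/dx[\frac{\log{\left(x + 1 \right)} - \log{\left(x + 2 \right)}}{2}] = \frac{1}{2 x^{2} + 6 x + 4}, which equals f(x).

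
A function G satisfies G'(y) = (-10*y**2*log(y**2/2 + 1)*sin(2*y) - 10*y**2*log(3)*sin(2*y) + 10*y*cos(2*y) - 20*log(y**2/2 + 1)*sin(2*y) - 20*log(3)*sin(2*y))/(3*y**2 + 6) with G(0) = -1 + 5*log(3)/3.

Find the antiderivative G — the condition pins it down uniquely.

G'(y) has the shape u'v + uv' for u = 5*cos(2*y)/3 and v = log(3*y**2/2 + 3) — it is the derivative of the product u*v.
A general antiderivative is 5*log(3*y**2/2 + 3)*cos(2*y)/3 + C.
The condition gives C = -1 + 5*log(3)/3 - (5*log(3)/3) = -1.
So G(y) = (5*log(3*y**2/2 + 3)*cos(2*y) - 3)/3.
Check: d/dy[(5*log(3*y**2/2 + 3)*cos(2*y) - 3)/3] = (-10*y**2*log(y**2/2 + 1)*sin(2*y) - 10*y**2*log(3)*sin(2*y) + 10*y*cos(2*y) - 20*log(y**2/2 + 1)*sin(2*y) - 20*log(3)*sin(2*y))/(3*y**2 + 6) = G'(y).

G(y) = (5*log(3*y**2/2 + 3)*cos(2*y) - 3)/3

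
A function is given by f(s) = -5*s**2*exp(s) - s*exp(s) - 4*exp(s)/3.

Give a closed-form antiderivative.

f has the shape u'v + uv' for u = -5*s**2 + 9*s - 31/3 and v = exp(s) — it is the derivative of the product u*v.
Check: d/ds[-5*s**2*exp(s) + 9*s*exp(s) - 31*exp(s)/3] = -5*s**2*exp(s) - s*exp(s) - 4*exp(s)/3 = f(s).

An antiderivative is F(s) = -5*s**2*exp(s) + 9*s*exp(s) - 31*exp(s)/3.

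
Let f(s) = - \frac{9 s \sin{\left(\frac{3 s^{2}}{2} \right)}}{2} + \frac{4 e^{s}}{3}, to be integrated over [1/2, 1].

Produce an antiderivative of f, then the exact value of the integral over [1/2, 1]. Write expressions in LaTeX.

Antiderivative: F(s) = \frac{8 e^{s} + 9 \cos{\left(\frac{3 s^{2}}{2} \right)}}{6}; value = - \frac{4 e^{\frac{1}{2}}}{3} - \frac{3 \cos{\left(\frac{3}{8} \right)}}{2} + \frac{3 \cos{\left(\frac{3}{2} \right)}}{2} + \frac{4 e}{3}

The integrand splits into summands that can be handled one at a time.
F(s) = \frac{8 e^{s} + 9 \cos{\left(\frac{3 s^{2}}{2} \right)}}{6} is an antiderivative of f.
Check: d/ds[\frac{8 e^{s} + 9 \cos{\left(\frac{3 s^{2}}{2} \right)}}{6}] = - \frac{9 s \sin{\left(\frac{3 s^{2}}{2} \right)}}{2} + \frac{4 e^{s}}{3} = f(s).
F(1) = \frac{3 \cos{\left(\frac{3}{2} \right)}}{2} + \frac{4 e}{3}; F(1/2) = \frac{3 \cos{\left(\frac{3}{8} \right)}}{2} + \frac{4 e^{\frac{1}{2}}}{3}.
Integral = F(1) - F(1/2) = - \frac{4 e^{\frac{1}{2}}}{3} - \frac{3 \cos{\left(\frac{3}{8} \right)}}{2} + \frac{3 \cos{\left(\frac{3}{2} \right)}}{2} + \frac{4 e}{3}.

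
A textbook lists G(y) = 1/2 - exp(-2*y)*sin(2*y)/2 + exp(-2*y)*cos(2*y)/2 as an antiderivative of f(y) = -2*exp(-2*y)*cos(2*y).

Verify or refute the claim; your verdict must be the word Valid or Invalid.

d/dy[G] = -2*exp(-2*y)*cos(2*y)
This equals f(y) exactly, so the claim holds.

Valid. The derivative of G reproduces f.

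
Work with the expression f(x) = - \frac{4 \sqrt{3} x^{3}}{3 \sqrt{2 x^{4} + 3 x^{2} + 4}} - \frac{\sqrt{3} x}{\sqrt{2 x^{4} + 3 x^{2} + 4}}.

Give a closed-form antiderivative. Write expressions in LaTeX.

An antiderivative is F(x) = - \sqrt{\frac{2 x^{4}}{3} + x^{2} + \frac{4}{3}}.

f matches the chain-rule pattern g'(h)*h' with inner function h(x) = \frac{2 x^{4}}{3} + x^{2} + \frac{4}{3}; substituting u = h(x) collapses the integral.
Check: d/dx[- \sqrt{\frac{2 x^{4}}{3} + x^{2} + \frac{4}{3}}] = \frac{- 4 \sqrt{3} x^{3} - 3 \sqrt{3} x}{3 \sqrt{2 x^{4} + 3 x^{2} + 4}}, which equals f(x).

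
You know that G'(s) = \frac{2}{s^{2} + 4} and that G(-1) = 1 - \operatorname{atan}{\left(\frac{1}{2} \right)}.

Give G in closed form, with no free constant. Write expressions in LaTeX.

G(s) = \operatorname{atan}{\left(\frac{s}{2} \right)} + 1

A candidate passes only if d/ds[G] lands on the given G'(s) exactly.
A general antiderivative is \operatorname{atan}{\left(\frac{s}{2} \right)} + C.
The condition gives C = 1 - \operatorname{atan}{\left(\frac{1}{2} \right)} - (- \operatorname{atan}{\left(\frac{1}{2} \right)}) = 1.
So G(s) = \operatorname{atan}{\left(\frac{s}{2} \right)} + 1.
Check: d/ds[\operatorname{atan}{\left(\frac{s}{2} \right)} + 1] = \frac{2}{s^{2} + 4} = G'(s).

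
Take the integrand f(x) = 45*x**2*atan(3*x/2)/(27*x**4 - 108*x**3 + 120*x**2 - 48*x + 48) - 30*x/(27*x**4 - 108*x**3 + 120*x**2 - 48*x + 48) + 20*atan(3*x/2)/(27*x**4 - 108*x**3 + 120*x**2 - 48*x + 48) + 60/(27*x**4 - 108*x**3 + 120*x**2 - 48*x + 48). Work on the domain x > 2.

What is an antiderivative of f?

Recognize the product-rule pattern: f = u'v + uv' with u = -5/(3*(x - 2)), v = atan(3*x/2), so integration by parts undoes it.
Check: d/dx[-5*atan(3*x/2)/(3*(x - 2))] = (45*x**2*atan(3*x/2) - 30*x + 20*atan(3*x/2) + 60)/(27*x**4 - 108*x**3 + 120*x**2 - 48*x + 48), which equals f(x).

An antiderivative is F(x) = -5*atan(3*x/2)/(3*(x - 2)).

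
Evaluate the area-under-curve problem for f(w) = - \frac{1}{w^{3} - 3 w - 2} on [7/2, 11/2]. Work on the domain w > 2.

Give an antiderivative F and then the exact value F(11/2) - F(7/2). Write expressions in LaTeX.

Factor the denominator (\left(w - 2\right) \left(w + 1\right)^{2}) and decompose: f = \frac{1}{9 \left(w + 1\right)} + \frac{1}{3 \left(w + 1\right)^{2}} - \frac{1}{9 \left(w - 2\right)}; each piece integrates to a log, atan, or power term.
F(w) = - \frac{\log{\left(w - 2 \right)}}{9} + \frac{\log{\left(w + 1 \right)}}{9} - \frac{1}{3 w + 3} is an antiderivative of f.
Check: d/dw[- \frac{\log{\left(w - 2 \right)}}{9} + \frac{\log{\left(w + 1 \right)}}{9} - \frac{1}{3 w + 3}] = - \frac{1}{w^{3} - 3 w - 2} = f(w).
F(11/2) = - \frac{\log{\left(\frac{7}{2} \right)}}{9} - \frac{2}{39} + \frac{\log{\left(\frac{13}{2} \right)}}{9}; F(7/2) = - \frac{2}{27} - \frac{\log{\left(\frac{3}{2} \right)}}{9} + \frac{\log{\left(\frac{9}{2} \right)}}{9}.
Integral = F(11/2) - F(7/2) = - \frac{\log{\left(\frac{9}{2} \right)}}{9} - \frac{\log{\left(\frac{7}{2} \right)}}{9} + \frac{8}{351} + \frac{\log{\left(\frac{3}{2} \right)}}{9} + \frac{\log{\left(\frac{13}{2} \right)}}{9}.

Antiderivative: F(w) = - \frac{\log{\left(w - 2 \right)}}{9} + \frac{\log{\left(w + 1 \right)}}{9} - \frac{1}{3 w + 3}; value = - \frac{\log{\left(\frac{9}{2} \right)}}{9} - \frac{\log{\left(\frac{7}{2} \right)}}{9} + \frac{8}{351} + \frac{\log{\left(\frac{3}{2} \right)}}{9} + \frac{\log{\left(\frac{13}{2} \right)}}{9}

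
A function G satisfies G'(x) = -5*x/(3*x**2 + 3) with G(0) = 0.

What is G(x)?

G(x) = -5*log(x**2 + 1)/6

The substitution u = x**2 + 1 works: G'(x) is exactly (dG/du)*(du/dx) for that inner function.
A general antiderivative is -5*log(x**2 + 1)/6 + C.
The condition gives C = 0 - (0) = 0.
So G(x) = -5*log(x**2 + 1)/6.
Check: d/dx[-5*log(x**2 + 1)/6] = -5*x/(3*x**2 + 3) = G'(x).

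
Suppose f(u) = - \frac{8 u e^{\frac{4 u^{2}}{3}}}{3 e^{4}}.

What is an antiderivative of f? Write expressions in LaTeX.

An antiderivative is F(u) = - e^{\frac{4 u^{2}}{3} - 4}.

f matches the chain-rule pattern g'(h)*h' with inner function h(u) = \frac{4 u^{2}}{3} - 4; substituting w = h(u) collapses the integral.
Check: d/du[- e^{\frac{4 u^{2}}{3} - 4}] = - \frac{8 u e^{\frac{4 u^{2}}{3}}}{3 e^{4}} = f(u).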